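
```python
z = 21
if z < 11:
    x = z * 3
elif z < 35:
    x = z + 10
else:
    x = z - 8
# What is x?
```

Trace:
`z = 21` → z = 21
`if z < 11: ...` → z < 11 is False, z < 35 is True → x = 31
So x = 31

Answer: 31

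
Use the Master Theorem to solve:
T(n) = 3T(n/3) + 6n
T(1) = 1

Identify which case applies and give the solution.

a=3, b=3, f(n)=6n. log_3(3) = 1. Since c=1 = 1, Case 2 applies: T(n) = Θ(n^log_b(a) · log n) = O(n log n).

Answer: O(n log n) - Case 2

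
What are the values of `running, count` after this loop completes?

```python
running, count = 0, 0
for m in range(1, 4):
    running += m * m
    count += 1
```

Sum of squares and count
`running, count` takes the values: (0, 0) → (1, 0) → (1, 1) → (5, 1) → (5, 2) → (14, 2) → (14, 3)

Answer: 14, 3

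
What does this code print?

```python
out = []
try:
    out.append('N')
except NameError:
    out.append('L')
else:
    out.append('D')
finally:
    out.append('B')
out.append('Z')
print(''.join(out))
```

Execution trace: 'N' (try body, no exception) → 'D' (else) → 'B' (finally) → 'Z' (after the try/except). Output: NDBZ

Answer: NDBZ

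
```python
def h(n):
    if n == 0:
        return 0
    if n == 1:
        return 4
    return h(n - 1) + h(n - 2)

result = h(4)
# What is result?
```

Build up from base cases: h(0)=0, h(1)=4, h(2)=4, h(3)=8, h(4)=12

Answer: 12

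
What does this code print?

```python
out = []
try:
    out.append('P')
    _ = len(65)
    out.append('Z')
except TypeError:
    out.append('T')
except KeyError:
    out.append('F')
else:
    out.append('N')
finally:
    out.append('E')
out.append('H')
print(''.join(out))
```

Execution trace: 'P' (try body) → 'T' (except TypeError) → 'E' (finally) → 'H' (after the try/except). Output: PTEH

Answer: PTEH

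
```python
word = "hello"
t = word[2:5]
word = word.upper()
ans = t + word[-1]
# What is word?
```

Trace:
`word = "hello"` → word = 'hello'
`t = word[2:5]` → t = 'llo'
`word = word.upper()` → word = 'HELLO'
`ans = t + word[-1]` → ans = 'lloO'
So word = 'HELLO'

Answer: 'HELLO'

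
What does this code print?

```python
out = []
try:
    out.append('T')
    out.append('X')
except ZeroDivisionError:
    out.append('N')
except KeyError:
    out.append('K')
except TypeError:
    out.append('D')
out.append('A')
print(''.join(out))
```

Execution trace: 'T' (try body) → 'X' (try body, no exception) → 'A' (after the try/except). Output: TXA

Answer: TXA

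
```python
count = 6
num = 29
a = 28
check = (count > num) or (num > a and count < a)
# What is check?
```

Trace:
`count = 6` → count = 6
`num = 29` → num = 29
`a = 28` → a = 28
`check = (count > num) or (num > a and count < a)` → check = True
So check = True

Answer: True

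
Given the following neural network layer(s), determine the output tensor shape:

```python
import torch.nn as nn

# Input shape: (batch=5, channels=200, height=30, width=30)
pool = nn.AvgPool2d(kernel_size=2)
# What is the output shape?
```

Input: (5, 200, 30, 30) -> Output: (5, 200, 15, 15)

Answer: (5, 200, 15, 15)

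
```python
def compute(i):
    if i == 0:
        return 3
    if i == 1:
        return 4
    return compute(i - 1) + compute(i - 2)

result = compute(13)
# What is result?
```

Build up from base cases: compute(0)=3, compute(1)=4, compute(2)=7, compute(3)=11, compute(4)=18, compute(5)=29, compute(6)=47, ..., compute(13)=1364

Answer: 1364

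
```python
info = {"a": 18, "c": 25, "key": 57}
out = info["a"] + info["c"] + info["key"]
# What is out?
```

Trace:
`info = {"a": 18, "c": 25, "key": 57}` → info = {'a': 18, 'c': 25, 'key': 57}
`out = info["a"] + info["c"] + info["key"]` → out = 100
So out = 100

Answer: 100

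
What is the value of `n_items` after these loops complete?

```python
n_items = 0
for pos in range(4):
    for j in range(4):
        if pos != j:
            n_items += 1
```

4² - 4 (exclude diagonal)
`n_items` takes the values: 0 → 1 → 2 → 3 → 4 → 5 → 6 → 7 → 8 → 9 → 10 → 11 → 12

Answer: 12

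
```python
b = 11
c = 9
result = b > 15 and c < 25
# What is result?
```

Trace:
`b = 11` → b = 11
`c = 9` → c = 9
`result = b > 15 and c < 25` → result = False
So result = False

Answer: False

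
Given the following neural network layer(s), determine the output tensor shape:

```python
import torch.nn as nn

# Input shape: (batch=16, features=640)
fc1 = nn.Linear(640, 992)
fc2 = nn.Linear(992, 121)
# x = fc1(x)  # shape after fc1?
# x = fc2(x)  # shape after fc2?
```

Input: (16, 640) -> after fc1: (16, 992) -> Output: (16, 121)

Answer: (16, 121)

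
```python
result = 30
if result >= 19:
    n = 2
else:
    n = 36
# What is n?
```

Trace:
`result = 30` → result = 30
`if result >= 19: ...` → result >= 19 is True → n = 2
So n = 2

Answer: 2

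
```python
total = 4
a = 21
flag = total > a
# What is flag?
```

Trace:
`total = 4` → total = 4
`a = 21` → a = 21
`flag = total > a` → flag = False
So flag = False

Answer: False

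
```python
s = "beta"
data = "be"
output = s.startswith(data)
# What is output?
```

Trace:
`s = "beta"` → s = 'beta'
`data = "be"` → data = 'be'
`output = s.startswith(data)` → output = True
So output = True

Answer: True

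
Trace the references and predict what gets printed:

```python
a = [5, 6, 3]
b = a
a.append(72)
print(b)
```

Key concept: basic list aliasing.
Step by step:
`a = [5, 6, 3]` → a = [5, 6, 3]
`b = a` → b = [5, 6, 3] (same object as a)
`a.append(72)` → a = [5, 6, 3, 72] (same object as b); b = [5, 6, 3, 72] (same object as a)
`print(b)` → prints [5, 6, 3, 72]

Answer: [5, 6, 3, 72]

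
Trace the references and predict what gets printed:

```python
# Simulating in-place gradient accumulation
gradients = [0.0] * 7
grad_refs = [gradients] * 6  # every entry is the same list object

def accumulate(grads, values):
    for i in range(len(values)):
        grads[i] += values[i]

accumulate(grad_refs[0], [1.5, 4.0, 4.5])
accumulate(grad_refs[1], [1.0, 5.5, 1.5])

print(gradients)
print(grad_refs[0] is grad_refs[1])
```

Key concept: gradient accumulation aliasing.
Step by step:
`gradients = [0.0] * 7` → gradients = [0.0, 0.0, 0.0, 0.0, 0.0, 0.0, 0.0]
`grad_refs = [gradients] * 6` → grad_refs = [[0.0, 0.0, 0.0, 0.0, 0.0, 0.0, 0.0], [0.0, 0.0, 0.0, 0.0, 0.0, 0.0, 0.0], [0.0, 0.0, 0.0, 0.0, 0.0, 0.0, 0.0], [0.0, 0.0, 0.0, 0.0, 0.0, 0.0, 0.0], [0.0, 0.0, 0.0, 0.0, 0.0, 0.0, 0.0], [0.0, 0.0, 0.0, 0.0, 0.0, 0.0, 0.0]]
`accumulate(grad_refs[0], [1.5, 4.0, 4.5])` → gradients = [1.5, 4.0, 4.5, 0.0, 0.0, 0.0, 0.0]; grad_refs = [[1.5, 4.0, 4.5, 0.0, 0.0, 0.0, 0.0], [1.5, 4.0, 4.5, 0.0, 0.0, 0.0, 0.0], [1.5, 4.0, 4.5, 0.0, 0.0, 0.0, 0.0], [1.5, 4.0, 4.5, 0.0, 0.0, 0.0, 0.0], [1.5, 4.0, 4.5, 0.0, 0.0, 0.0, 0.0], [1.5, 4.0, 4.5, 0.0, 0.0, 0.0, 0.0]]
`accumulate(grad_refs[1], [1.0, 5.5, 1.5])` → gradients = [2.5, 9.5, 6.0, 0.0, 0.0, 0.0, 0.0]; grad_refs = [[2.5, 9.5, 6.0, 0.0, 0.0, 0.0, 0.0], [2.5, 9.5, 6.0, 0.0, 0.0, 0.0, 0.0], [2.5, 9.5, 6.0, 0.0, 0.0, 0.0, 0.0], [2.5, 9.5, 6.0, 0.0, 0.0, 0.0, 0.0], [2.5, 9.5, 6.0, 0.0, 0.0, 0.0, 0.0], [2.5, 9.5, 6.0, 0.0, 0.0, 0.0, 0.0]]
`print(gradients)` → prints [2.5, 9.5, 6.0, 0.0, 0.0, 0.0, 0.0]
`print(grad_refs[0] is grad_refs[1])` → prints True

Answer:
[2.5, 9.5, 6.0, 0.0, 0.0, 0.0, 0.0]
True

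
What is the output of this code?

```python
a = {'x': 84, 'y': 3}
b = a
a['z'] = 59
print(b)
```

Key concept: dict aliasing.
Step by step:
`a = {'x': 84, 'y': 3}` → a = {'x': 84, 'y': 3}
`b = a` → b = {'x': 84, 'y': 3} (same object as a)
`a['z'] = 59` → a = {'x': 84, 'y': 3, 'z': 59} (same object as b); b = {'x': 84, 'y': 3, 'z': 59} (same object as a)
`print(b)` → prints {'x': 84, 'y': 3, 'z': 59}

Answer: {'x': 84, 'y': 3, 'z': 59}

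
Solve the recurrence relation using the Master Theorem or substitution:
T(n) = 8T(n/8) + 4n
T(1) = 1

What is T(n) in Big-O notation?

By Master Theorem: a=8, b=8, f(n)=4n. Since log_8(8) = 1 and f(n) = Θ(n^1), Case 2 applies. T(n) = O(n log n).

Answer: O(n log n)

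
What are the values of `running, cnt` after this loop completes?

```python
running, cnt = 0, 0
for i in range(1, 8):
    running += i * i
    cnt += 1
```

Sum of squares and count
`running, cnt` takes the values: (0, 0) → (1, 0) → (1, 1) → (5, 1) → (5, 2) → (14, 2) → (14, 3) → (30, 3) → (30, 4) → (55, 4) → (55, 5) → (91, 5) → (91, 6) → (140, 6) → (140, 7)

Answer: 140, 7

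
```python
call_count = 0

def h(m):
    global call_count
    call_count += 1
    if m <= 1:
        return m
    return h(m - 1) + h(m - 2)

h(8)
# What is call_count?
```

Calls(m) = 1 + Calls(m-1) + Calls(m-2); Calls(0)=Calls(1)=1. For m=8 this gives 67.

Answer: 67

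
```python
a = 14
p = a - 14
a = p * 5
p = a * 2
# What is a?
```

Trace:
`a = 14` → a = 14
`p = a - 14` → p = 0
`a = p * 5` → a = 0
`p = a * 2` → p = 0
So a = 0

Answer: 0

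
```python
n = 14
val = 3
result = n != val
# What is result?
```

Trace:
`n = 14` → n = 14
`val = 3` → val = 3
`result = n != val` → result = True
So result = True

Answer: True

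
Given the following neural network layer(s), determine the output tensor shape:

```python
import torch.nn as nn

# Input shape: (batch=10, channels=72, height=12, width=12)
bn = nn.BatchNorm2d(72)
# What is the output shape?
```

Input: (10, 72, 12, 12) -> Output: (10, 72, 12, 12)

Answer: (10, 72, 12, 12)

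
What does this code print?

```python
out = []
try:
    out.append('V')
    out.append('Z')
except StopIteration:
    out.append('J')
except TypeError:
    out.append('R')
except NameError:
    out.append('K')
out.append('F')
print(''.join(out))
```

Execution trace: 'V' (try body) → 'Z' (try body, no exception) → 'F' (after the try/except). Output: VZF

Answer: VZF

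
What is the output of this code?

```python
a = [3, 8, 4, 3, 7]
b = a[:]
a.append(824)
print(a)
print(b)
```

Key concept: slice [:] creates copy.
Step by step:
`a = [3, 8, 4, 3, 7]` → a = [3, 8, 4, 3, 7]
`b = a[:]` → b = [3, 8, 4, 3, 7]
`a.append(824)` → a = [3, 8, 4, 3, 7, 824]
`print(a)` → prints [3, 8, 4, 3, 7, 824]
`print(b)` → prints [3, 8, 4, 3, 7]

Answer:
[3, 8, 4, 3, 7, 824]
[3, 8, 4, 3, 7]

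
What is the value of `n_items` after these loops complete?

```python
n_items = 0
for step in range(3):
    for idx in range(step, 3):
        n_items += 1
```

Upper triangle: 3 + 2 + ... + 1
`n_items` takes the values: 0 → 1 → 2 → 3 → 4 → 5 → 6

Answer: 6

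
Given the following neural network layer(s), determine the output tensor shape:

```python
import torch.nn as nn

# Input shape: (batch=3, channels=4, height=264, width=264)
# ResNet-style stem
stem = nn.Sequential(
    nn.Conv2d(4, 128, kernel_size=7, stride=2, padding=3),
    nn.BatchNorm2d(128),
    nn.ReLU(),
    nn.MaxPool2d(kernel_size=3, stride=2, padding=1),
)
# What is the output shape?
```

Input: (3, 4, 264, 264) -> after Conv2d 7x7 stride=2: (3, 128, 132, 132) -> Output: (3, 128, 66, 66)

Answer: (3, 128, 66, 66)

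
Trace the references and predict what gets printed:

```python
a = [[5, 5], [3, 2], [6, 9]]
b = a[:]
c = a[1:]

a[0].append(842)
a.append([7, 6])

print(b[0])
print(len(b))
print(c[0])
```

Key concept: slice with nested mutation.
Step by step:
`a = [[5, 5], [3, 2], [6, 9]]` → a = [[5, 5], [3, 2], [6, 9]]
`b = a[:]` → b = [[5, 5], [3, 2], [6, 9]]
`c = a[1:]` → c = [[3, 2], [6, 9]]
`a[0].append(842)` → a = [[5, 5, 842], [3, 2], [6, 9]]; b = [[5, 5, 842], [3, 2], [6, 9]]
`a.append([7, 6])` → a = [[5, 5, 842], [3, 2], [6, 9], [7, 6]]
`print(b[0])` → prints [5, 5, 842]
`print(len(b))` → prints 3
`print(c[0])` → prints [3, 2]

Answer:
[5, 5, 842]
3
[3, 2]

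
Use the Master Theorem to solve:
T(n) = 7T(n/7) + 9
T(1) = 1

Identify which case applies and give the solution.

a=7, b=7, f(n)=9. log_7(7) = 1. Since c=0 < 1, Case 1 applies: T(n) = Θ(n^log_b(a)) = O(n).

Answer: O(n) - Case 1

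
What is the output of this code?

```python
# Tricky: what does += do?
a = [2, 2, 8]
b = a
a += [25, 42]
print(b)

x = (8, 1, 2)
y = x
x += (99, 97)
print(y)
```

Key concept: += behavior differs for mutable vs immutable.
Step by step:
`a = [2, 2, 8]` → a = [2, 2, 8]
`b = a` → b = [2, 2, 8] (same object as a)
`a += [25, 42]` → a = [2, 2, 8, 25, 42] (same object as b); b = [2, 2, 8, 25, 42] (same object as a)
`print(b)` → prints [2, 2, 8, 25, 42]
`x = (8, 1, 2)` → x = (8, 1, 2)
`y = x` → y = (8, 1, 2)
`x += (99, 97)` → x = (8, 1, 2, 99, 97)
`print(y)` → prints (8, 1, 2)

Answer:
[2, 2, 8, 25, 42]
(8, 1, 2)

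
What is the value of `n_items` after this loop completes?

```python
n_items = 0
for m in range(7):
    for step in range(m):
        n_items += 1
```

Triangle number: 0+1+2+...+6
`n_items` takes the values: 0 → 1 → 2 → 3 → 4 → 5 → 6 → 7 → 8 → 9 → 10 → 11 → 12 → 13 → 14 → 15 → 16 → 17 → 18 → 19 → 20 → 21

Answer: 21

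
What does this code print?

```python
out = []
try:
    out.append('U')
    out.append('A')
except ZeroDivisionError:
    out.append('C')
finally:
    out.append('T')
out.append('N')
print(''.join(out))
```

Execution trace: 'U' (try body) → 'A' (try body, no exception) → 'T' (finally) → 'N' (after the try/except). Output: UATN

Answer: UATN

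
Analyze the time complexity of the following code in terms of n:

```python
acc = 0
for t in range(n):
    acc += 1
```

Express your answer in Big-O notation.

Each loop level contributes: n. Multiplying the contributions gives O(n).

Answer: O(n)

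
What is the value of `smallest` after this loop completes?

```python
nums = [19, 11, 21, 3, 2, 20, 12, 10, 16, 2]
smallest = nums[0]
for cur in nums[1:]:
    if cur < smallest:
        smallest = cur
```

Minimum of [19, 11, 21, 3, 2, 20, 12, 10, 16, 2]
`smallest` takes the values: 19 → 11 → 3 → 2

Answer: 2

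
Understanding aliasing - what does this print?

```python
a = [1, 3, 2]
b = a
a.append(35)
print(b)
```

Key concept: basic list aliasing.
Step by step:
`a = [1, 3, 2]` → a = [1, 3, 2]
`b = a` → b = [1, 3, 2] (same object as a)
`a.append(35)` → a = [1, 3, 2, 35] (same object as b); b = [1, 3, 2, 35] (same object as a)
`print(b)` → prints [1, 3, 2, 35]

Answer: [1, 3, 2, 35]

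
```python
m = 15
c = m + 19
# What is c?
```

Trace:
`m = 15` → m = 15
`c = m + 19` → c = 34
So c = 34

Answer: 34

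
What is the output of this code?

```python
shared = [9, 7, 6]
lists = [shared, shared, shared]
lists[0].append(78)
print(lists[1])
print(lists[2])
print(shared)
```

Key concept: list of same reference.
Step by step:
`shared = [9, 7, 6]` → shared = [9, 7, 6]
`lists = [shared, shared, shared]` → lists = [[9, 7, 6], [9, 7, 6], [9, 7, 6]]
`lists[0].append(78)` → shared = [9, 7, 6, 78]; lists = [[9, 7, 6, 78], [9, 7, 6, 78], [9, 7, 6, 78]]
`print(lists[1])` → prints [9, 7, 6, 78]
`print(lists[2])` → prints [9, 7, 6, 78]
`print(shared)` → prints [9, 7, 6, 78]

Answer:
[9, 7, 6, 78]
[9, 7, 6, 78]
[9, 7, 6, 78]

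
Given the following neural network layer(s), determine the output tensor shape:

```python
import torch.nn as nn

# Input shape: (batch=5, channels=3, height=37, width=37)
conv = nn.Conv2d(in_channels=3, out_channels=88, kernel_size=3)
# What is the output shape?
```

Input: (5, 3, 37, 37) -> Output: (5, 88, 35, 35)

Answer: (5, 88, 35, 35)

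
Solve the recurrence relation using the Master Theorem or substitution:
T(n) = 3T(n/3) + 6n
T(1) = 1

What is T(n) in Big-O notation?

By Master Theorem: a=3, b=3, f(n)=6n. Since log_3(3) = 1 and f(n) = Θ(n^1), Case 2 applies. T(n) = O(n log n).

Answer: O(n log n)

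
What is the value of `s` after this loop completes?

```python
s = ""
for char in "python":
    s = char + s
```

Reverse 'python'
`s` takes the values: "" → "p" → "yp" → "typ" → "htyp" → "ohtyp" → "nohtyp"

Answer: "nohtyp"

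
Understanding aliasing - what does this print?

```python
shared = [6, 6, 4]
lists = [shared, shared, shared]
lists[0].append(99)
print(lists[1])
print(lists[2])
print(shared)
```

Key concept: list of same reference.
Step by step:
`shared = [6, 6, 4]` → shared = [6, 6, 4]
`lists = [shared, shared, shared]` → lists = [[6, 6, 4], [6, 6, 4], [6, 6, 4]]
`lists[0].append(99)` → shared = [6, 6, 4, 99]; lists = [[6, 6, 4, 99], [6, 6, 4, 99], [6, 6, 4, 99]]
`print(lists[1])` → prints [6, 6, 4, 99]
`print(lists[2])` → prints [6, 6, 4, 99]
`print(shared)` → prints [6, 6, 4, 99]

Answer:
[6, 6, 4, 99]
[6, 6, 4, 99]
[6, 6, 4, 99]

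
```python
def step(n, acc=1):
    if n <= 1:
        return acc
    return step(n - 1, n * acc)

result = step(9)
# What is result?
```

Accumulator trace (n, acc): (9, 1) -> (8, 9) -> (7, 72) -> (6, 504) -> (5, 3024) -> (4, 15120) -> (3, 60480) -> (2, 181440) -> (1, 362880) -> return 362880

Answer: 362880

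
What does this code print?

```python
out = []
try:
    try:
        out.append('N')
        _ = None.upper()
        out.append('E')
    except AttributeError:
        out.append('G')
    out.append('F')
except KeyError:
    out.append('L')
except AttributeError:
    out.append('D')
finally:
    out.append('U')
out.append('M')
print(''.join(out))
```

Execution trace: 'N' (inner try body) → 'G' (inner except AttributeError) → 'F' (try body, no exception) → 'U' (finally) → 'M' (after the try/except). Output: NGFUM

Answer: NGFUM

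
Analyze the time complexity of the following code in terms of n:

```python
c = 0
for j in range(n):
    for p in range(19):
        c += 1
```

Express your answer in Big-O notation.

Each loop level contributes: n × 1. Multiplying the contributions gives O(n).

Answer: O(n)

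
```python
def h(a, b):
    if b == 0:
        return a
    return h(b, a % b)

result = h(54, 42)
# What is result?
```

h(54, 42) -> h(42, 12) -> h(12, 6) -> h(6, 0) -> 6

Answer: 6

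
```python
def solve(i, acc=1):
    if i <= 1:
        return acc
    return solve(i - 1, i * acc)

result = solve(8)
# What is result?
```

Accumulator trace (n, acc): (8, 1) -> (7, 8) -> (6, 56) -> (5, 336) -> (4, 1680) -> (3, 6720) -> (2, 20160) -> (1, 40320) -> return 40320

Answer: 40320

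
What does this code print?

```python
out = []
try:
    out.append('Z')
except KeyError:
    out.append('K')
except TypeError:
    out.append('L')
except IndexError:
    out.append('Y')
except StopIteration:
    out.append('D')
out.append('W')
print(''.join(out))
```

Execution trace: 'Z' (try body, no exception) → 'W' (after the try/except). Output: ZW

Answer: ZW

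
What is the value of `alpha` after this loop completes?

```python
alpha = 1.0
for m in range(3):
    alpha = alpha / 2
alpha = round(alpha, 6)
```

Halving LR 3 times: 1 / 2^3
`alpha` takes the values: 1.0 → 0.5 → 0.25 → 0.125

Answer: 0.125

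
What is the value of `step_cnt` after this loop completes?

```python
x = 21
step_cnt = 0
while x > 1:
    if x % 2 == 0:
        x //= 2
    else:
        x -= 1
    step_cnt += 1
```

Steps to reduce 21 to 1
`step_cnt` takes the values: 0 → 1 → 2 → 3 → 4 → 5 → 6

Answer: 6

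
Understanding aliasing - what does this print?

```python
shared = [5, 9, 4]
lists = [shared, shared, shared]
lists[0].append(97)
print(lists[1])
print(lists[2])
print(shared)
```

Key concept: list of same reference.
Step by step:
`shared = [5, 9, 4]` → shared = [5, 9, 4]
`lists = [shared, shared, shared]` → lists = [[5, 9, 4], [5, 9, 4], [5, 9, 4]]
`lists[0].append(97)` → shared = [5, 9, 4, 97]; lists = [[5, 9, 4, 97], [5, 9, 4, 97], [5, 9, 4, 97]]
`print(lists[1])` → prints [5, 9, 4, 97]
`print(lists[2])` → prints [5, 9, 4, 97]
`print(shared)` → prints [5, 9, 4, 97]

Answer:
[5, 9, 4, 97]
[5, 9, 4, 97]
[5, 9, 4, 97]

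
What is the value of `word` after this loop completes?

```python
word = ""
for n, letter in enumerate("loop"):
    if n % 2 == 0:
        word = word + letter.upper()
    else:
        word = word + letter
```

Uppercase even positions in 'loop'
`word` takes the values: "" → "L" → "Lo" → "LoO" → "LoOp"

Answer: "LoOp"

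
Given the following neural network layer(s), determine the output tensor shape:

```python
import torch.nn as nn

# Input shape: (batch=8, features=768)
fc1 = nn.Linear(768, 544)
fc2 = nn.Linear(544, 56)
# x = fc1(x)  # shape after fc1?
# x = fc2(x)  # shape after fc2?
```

Input: (8, 768) -> after fc1: (8, 544) -> Output: (8, 56)

Answer: (8, 56)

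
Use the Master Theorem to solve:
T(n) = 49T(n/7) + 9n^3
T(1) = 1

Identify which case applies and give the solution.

a=49, b=7, f(n)=9n^3. log_7(49) = 2. Since c=3 > 2 and the regularity condition holds (49(n/7)^3 = (49/7^3)n^3 with 49/7^3 < 1), Case 3 applies: T(n) = Θ(f(n)) = O(n^3).

Answer: O(n^3) - Case 3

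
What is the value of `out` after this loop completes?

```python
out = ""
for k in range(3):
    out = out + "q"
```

Repeat 'q' 3 times
`out` takes the values: "" → "q" → "qq" → "qqq"

Answer: "qqq"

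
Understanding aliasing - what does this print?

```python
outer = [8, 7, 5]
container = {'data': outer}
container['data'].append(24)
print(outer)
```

Key concept: dict holds reference to list.
Step by step:
`outer = [8, 7, 5]` → outer = [8, 7, 5]
`container = {'data': outer}` → container = {'data': [8, 7, 5]}
`container['data'].append(24)` → outer = [8, 7, 5, 24]; container = {'data': [8, 7, 5, 24]}
`print(outer)` → prints [8, 7, 5, 24]

Answer: [8, 7, 5, 24]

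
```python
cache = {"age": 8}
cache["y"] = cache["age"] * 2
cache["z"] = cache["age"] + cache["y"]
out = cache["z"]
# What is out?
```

Trace:
`cache = {"age": 8}` → cache = {'age': 8}
`cache["y"] = cache["age"] * 2` → cache = {'age': 8, 'y': 16}
`cache["z"] = cache["age"] + cache["y"]` → cache = {'age': 8, 'y': 16, 'z': 24}
`out = cache["z"]` → out = 24
So out = 24

Answer: 24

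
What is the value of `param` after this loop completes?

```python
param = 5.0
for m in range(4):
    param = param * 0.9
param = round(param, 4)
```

Exponential decay: 5.0 * 0.9^4
`param` takes the values: 5.0 → 4.5 → 4.05 → 3.645 → 3.2805

Answer: 3.2805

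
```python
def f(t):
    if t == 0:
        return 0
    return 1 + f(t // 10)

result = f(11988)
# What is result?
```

Count of digits of 11988: 5

Answer: 5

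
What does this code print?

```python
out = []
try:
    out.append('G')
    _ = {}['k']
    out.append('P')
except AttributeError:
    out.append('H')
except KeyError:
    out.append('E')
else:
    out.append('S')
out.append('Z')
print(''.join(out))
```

Execution trace: 'G' (try body) → 'E' (except KeyError) → 'Z' (after the try/except). Output: GEZ

Answer: GEZ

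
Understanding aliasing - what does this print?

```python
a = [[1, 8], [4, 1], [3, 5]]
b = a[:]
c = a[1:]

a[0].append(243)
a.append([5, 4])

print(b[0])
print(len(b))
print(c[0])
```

Key concept: slice with nested mutation.
Step by step:
`a = [[1, 8], [4, 1], [3, 5]]` → a = [[1, 8], [4, 1], [3, 5]]
`b = a[:]` → b = [[1, 8], [4, 1], [3, 5]]
`c = a[1:]` → c = [[4, 1], [3, 5]]
`a[0].append(243)` → a = [[1, 8, 243], [4, 1], [3, 5]]; b = [[1, 8, 243], [4, 1], [3, 5]]
`a.append([5, 4])` → a = [[1, 8, 243], [4, 1], [3, 5], [5, 4]]
`print(b[0])` → prints [1, 8, 243]
`print(len(b))` → prints 3
`print(c[0])` → prints [4, 1]

Answer:
[1, 8, 243]
3
[4, 1]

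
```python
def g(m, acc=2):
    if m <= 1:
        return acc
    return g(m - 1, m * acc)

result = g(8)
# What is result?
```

Accumulator trace (n, acc): (8, 2) -> (7, 16) -> (6, 112) -> (5, 672) -> (4, 3360) -> (3, 13440) -> (2, 40320) -> (1, 80640) -> return 80640

Answer: 80640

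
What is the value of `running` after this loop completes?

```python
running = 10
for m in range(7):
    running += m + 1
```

Start at 10, add 1 to 7 = 38
`running` takes the values: 10 → 11 → 13 → 16 → 20 → 25 → 31 → 38

Answer: 38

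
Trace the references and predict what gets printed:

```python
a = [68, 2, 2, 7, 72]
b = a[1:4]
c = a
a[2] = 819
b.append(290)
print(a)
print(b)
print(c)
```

Key concept: slice vs alias.
Step by step:
`a = [68, 2, 2, 7, 72]` → a = [68, 2, 2, 7, 72]
`b = a[1:4]` → b = [2, 2, 7]
`c = a` → c = [68, 2, 2, 7, 72] (same object as a)
`a[2] = 819` → a = [68, 2, 819, 7, 72] (same object as c); c = [68, 2, 819, 7, 72] (same object as a)
`b.append(290)` → b = [2, 2, 7, 290]
`print(a)` → prints [68, 2, 819, 7, 72]
`print(b)` → prints [2, 2, 7, 290]
`print(c)` → prints [68, 2, 819, 7, 72]

Answer:
[68, 2, 819, 7, 72]
[2, 2, 7, 290]
[68, 2, 819, 7, 72]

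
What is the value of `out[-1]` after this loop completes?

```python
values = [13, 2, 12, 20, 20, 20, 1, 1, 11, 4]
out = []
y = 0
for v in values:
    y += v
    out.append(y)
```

Cumulative sum ends at 104
`out` takes the values: [] → [13] → [13, 15] → [13, 15, 27] → [13, 15, 27, 47] → [13, 15, 27, 47, 67] → [13, 15, 27, 47, 67, 87] → [13, 15, 27, 47, 67, 87, 88] → [13, 15, 27, 47, 67, 87, 88, 89] → [13, 15, 27, 47, 67, 87, 88, 89, 100] → [13, 15, 27, 47, 67, 87, 88, 89, 100, 104]
So `out[-1]` = 104

Answer: 104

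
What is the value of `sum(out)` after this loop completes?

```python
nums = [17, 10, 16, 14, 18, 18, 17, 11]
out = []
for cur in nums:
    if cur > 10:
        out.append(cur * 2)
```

Sum of doubled values > 10
`out` takes the values: [] → [34] → [34, 32] → [34, 32, 28] → [34, 32, 28, 36] → [34, 32, 28, 36, 36] → [34, 32, 28, 36, 36, 34] → [34, 32, 28, 36, 36, 34, 22]
So `sum(out)` = 222

Answer: 222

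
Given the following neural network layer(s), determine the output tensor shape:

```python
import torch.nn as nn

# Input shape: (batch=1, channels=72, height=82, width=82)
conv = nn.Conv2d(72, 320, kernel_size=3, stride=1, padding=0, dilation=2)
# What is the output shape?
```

Input: (1, 72, 82, 82) -> Output: (1, 320, 78, 78)

Answer: (1, 320, 78, 78)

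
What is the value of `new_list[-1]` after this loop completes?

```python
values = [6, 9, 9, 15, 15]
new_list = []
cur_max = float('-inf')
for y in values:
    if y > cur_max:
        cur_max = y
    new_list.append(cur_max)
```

Running max ends at 15
`new_list` takes the values: [] → [6] → [6, 9] → [6, 9, 9] → [6, 9, 9, 15] → [6, 9, 9, 15, 15]
So `new_list[-1]` = 15

Answer: 15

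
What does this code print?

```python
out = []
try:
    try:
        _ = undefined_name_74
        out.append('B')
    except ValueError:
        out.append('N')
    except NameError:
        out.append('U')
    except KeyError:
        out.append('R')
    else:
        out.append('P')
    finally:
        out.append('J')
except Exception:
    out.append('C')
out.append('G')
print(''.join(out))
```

Execution trace: 'U' (inner except NameError) → 'J' (inner finally) → 'G' (after the try/except). Output: UJG

Answer: UJG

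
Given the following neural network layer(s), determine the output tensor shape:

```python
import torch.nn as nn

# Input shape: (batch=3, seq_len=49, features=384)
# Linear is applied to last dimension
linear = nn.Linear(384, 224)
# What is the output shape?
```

Input: (3, 49, 384) -> Output: (3, 49, 224)

Answer: (3, 49, 224)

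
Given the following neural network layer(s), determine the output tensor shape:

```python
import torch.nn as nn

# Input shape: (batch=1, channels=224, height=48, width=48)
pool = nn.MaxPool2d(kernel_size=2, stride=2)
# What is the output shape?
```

Input: (1, 224, 48, 48) -> Output: (1, 224, 24, 24)

Answer: (1, 224, 24, 24)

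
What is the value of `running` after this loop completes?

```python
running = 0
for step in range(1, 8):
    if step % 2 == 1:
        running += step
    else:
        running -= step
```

Add odd, subtract even
`running` takes the values: 0 → 1 → -1 → 2 → -2 → 3 → -3 → 4

Answer: 4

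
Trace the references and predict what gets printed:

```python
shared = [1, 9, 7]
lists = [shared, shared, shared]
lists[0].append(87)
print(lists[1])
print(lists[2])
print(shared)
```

Key concept: list of same reference.
Step by step:
`shared = [1, 9, 7]` → shared = [1, 9, 7]
`lists = [shared, shared, shared]` → lists = [[1, 9, 7], [1, 9, 7], [1, 9, 7]]
`lists[0].append(87)` → shared = [1, 9, 7, 87]; lists = [[1, 9, 7, 87], [1, 9, 7, 87], [1, 9, 7, 87]]
`print(lists[1])` → prints [1, 9, 7, 87]
`print(lists[2])` → prints [1, 9, 7, 87]
`print(shared)` → prints [1, 9, 7, 87]

Answer:
[1, 9, 7, 87]
[1, 9, 7, 87]
[1, 9, 7, 87]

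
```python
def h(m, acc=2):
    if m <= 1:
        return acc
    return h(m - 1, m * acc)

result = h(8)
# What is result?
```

Accumulator trace (n, acc): (8, 2) -> (7, 16) -> (6, 112) -> (5, 672) -> (4, 3360) -> (3, 13440) -> (2, 40320) -> (1, 80640) -> return 80640

Answer: 80640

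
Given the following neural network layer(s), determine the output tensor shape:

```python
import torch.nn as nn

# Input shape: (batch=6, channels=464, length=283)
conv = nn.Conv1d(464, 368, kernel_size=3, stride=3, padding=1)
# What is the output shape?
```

Input: (6, 464, 283) -> Output: (6, 368, 95)

Answer: (6, 368, 95)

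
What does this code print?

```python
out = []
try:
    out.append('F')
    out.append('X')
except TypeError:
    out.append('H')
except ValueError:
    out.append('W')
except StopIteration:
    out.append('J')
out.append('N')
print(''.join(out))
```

Execution trace: 'F' (try body) → 'X' (try body, no exception) → 'N' (after the try/except). Output: FXN

Answer: FXN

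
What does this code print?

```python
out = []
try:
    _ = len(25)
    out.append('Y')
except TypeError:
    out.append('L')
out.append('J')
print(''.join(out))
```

Execution trace: 'L' (except TypeError) → 'J' (after the try/except). Output: LJ

Answer: LJ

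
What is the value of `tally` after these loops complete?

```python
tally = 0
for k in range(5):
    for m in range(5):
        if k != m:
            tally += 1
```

5² - 5 (exclude diagonal)
`tally` takes the values: 0 → 1 → 2 → 3 → 4 → 5 → 6 → 7 → 8 → 9 → 10 → 11 → 12 → 13 → 14 → 15 → 16 → 17 → 18 → 19 → 20

Answer: 20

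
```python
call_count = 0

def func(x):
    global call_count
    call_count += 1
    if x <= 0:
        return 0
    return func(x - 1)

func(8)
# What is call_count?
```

Linear recursion stepping by 1: 9 calls from x=8 down to ≤0.

Answer: 9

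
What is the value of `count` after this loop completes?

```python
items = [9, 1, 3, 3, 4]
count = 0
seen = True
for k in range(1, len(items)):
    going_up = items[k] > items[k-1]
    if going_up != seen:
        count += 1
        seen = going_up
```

Count direction changes in [9, 1, 3, 3, 4]
`count` takes the values: 0 → 1 → 2 → 3 → 4

Answer: 4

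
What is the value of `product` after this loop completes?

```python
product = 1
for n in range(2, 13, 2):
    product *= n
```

Product of even numbers 2 to 12
`product` takes the values: 1 → 2 → 8 → 48 → 384 → 3840 → 46080

Answer: 46080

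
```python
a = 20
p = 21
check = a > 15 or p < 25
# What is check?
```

Trace:
`a = 20` → a = 20
`p = 21` → p = 21
`check = a > 15 or p < 25` → check = True
So check = True

Answer: True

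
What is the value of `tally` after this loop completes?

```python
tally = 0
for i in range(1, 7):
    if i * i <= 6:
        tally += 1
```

Count numbers where i² ≤ 6
`tally` takes the values: 0 → 1 → 2

Answer: 2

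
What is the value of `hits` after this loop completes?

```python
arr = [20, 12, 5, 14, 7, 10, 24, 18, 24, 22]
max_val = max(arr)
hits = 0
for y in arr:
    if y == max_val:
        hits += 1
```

Count of max value 24 in [20, 12, 5, 14, 7, 10, 24, 18, 24, 22]
`hits` takes the values: 0 → 1 → 2

Answer: 2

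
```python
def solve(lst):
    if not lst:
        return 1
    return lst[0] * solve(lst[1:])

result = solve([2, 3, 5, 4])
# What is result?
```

Product over [2, 3, 5, 4] = 2 * 3 * 5 * 4 = 120

Answer: 120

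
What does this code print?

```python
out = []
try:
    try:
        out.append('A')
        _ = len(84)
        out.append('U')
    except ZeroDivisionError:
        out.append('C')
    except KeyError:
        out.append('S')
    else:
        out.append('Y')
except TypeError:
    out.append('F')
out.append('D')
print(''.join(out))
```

Execution trace: 'A' (inner try body) → 'F' (outer except TypeError) → 'D' (after the try/except). Output: AFD

Answer: AFD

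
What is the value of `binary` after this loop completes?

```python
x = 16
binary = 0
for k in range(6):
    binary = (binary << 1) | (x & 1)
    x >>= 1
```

Reverse lowest 6 bits of 16
`binary` takes the values: 0 → 1 → 2

Answer: 2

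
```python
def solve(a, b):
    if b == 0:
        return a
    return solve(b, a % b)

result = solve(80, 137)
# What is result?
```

solve(80, 137) -> solve(137, 80) -> solve(80, 57) -> solve(57, 23) -> solve(23, 11) -> solve(11, 1) -> solve(1, 0) -> 1

Answer: 1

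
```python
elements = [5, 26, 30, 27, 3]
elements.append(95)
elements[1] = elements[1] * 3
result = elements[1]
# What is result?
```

Trace:
`elements = [5, 26, 30, 27, 3]` → elements = [5, 26, 30, 27, 3]
`elements.append(95)` → elements = [5, 26, 30, 27, 3, 95]
`elements[1] = elements[1] * 3` → elements = [5, 78, 30, 27, 3, 95]
`result = elements[1]` → result = 78
So result = 78

Answer: 78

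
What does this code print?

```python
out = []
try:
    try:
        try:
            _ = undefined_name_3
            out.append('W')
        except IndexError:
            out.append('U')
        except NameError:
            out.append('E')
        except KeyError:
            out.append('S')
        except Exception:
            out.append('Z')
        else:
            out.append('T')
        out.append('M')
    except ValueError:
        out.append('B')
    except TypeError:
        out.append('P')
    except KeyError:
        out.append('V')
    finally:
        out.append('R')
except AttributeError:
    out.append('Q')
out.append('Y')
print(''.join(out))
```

Execution trace: 'E' (inner except NameError) → 'M' (try body, no exception) → 'R' (finally) → 'Y' (after the try/except). Output: EMRY

Answer: EMRY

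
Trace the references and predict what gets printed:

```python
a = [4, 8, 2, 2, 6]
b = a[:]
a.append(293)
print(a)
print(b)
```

Key concept: slice [:] creates copy.
Step by step:
`a = [4, 8, 2, 2, 6]` → a = [4, 8, 2, 2, 6]
`b = a[:]` → b = [4, 8, 2, 2, 6]
`a.append(293)` → a = [4, 8, 2, 2, 6, 293]
`print(a)` → prints [4, 8, 2, 2, 6, 293]
`print(b)` → prints [4, 8, 2, 2, 6]

Answer:
[4, 8, 2, 2, 6, 293]
[4, 8, 2, 2, 6]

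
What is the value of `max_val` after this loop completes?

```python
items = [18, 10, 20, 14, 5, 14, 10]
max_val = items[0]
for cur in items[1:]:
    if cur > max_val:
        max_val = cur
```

Maximum of [18, 10, 20, 14, 5, 14, 10]
`max_val` takes the values: 18 → 20

Answer: 20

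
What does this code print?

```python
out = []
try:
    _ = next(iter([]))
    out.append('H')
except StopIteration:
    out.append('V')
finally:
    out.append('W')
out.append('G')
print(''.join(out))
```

Execution trace: 'V' (except StopIteration) → 'W' (finally) → 'G' (after the try/except). Output: VWG

Answer: VWG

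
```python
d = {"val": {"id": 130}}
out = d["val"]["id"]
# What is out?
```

Trace:
`d = {"val": {"id": 130}}` → d = {'val': {'id': 130}}
`out = d["val"]["id"]` → out = 130
So out = 130

Answer: 130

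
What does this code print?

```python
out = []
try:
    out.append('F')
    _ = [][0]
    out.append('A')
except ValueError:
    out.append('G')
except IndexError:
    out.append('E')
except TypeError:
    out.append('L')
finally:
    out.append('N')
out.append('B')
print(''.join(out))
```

Execution trace: 'F' (try body) → 'E' (except IndexError) → 'N' (finally) → 'B' (after the try/except). Output: FENB

Answer: FENB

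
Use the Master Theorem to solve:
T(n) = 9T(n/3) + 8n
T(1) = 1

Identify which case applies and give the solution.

a=9, b=3, f(n)=8n. log_3(9) = 2. Since c=1 < 2, Case 1 applies: T(n) = Θ(n^log_b(a)) = O(n^2).

Answer: O(n^2) - Case 1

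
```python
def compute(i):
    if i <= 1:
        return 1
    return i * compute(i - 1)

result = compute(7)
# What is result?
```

compute(7) = 7 * 6 * 5 * 4 * 3 * 2 * 1 = 5040

Answer: 5040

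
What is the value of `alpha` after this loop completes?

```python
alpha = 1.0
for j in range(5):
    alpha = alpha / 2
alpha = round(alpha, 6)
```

Halving LR 5 times: 1 / 2^5
`alpha` takes the values: 1.0 → 0.5 → 0.25 → 0.125 → 0.0625 → 0.03125

Answer: 0.03125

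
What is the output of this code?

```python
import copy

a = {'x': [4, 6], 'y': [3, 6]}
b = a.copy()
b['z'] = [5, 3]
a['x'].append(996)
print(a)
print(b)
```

Key concept: shallow copy of dict with mutable values.
Step by step:
`a = {'x': [4, 6], 'y': [3, 6]}` → a = {'x': [4, 6], 'y': [3, 6]}
`b = a.copy()` → b = {'x': [4, 6], 'y': [3, 6]}
`b['z'] = [5, 3]` → b = {'x': [4, 6], 'y': [3, 6], 'z': [5, 3]}
`a['x'].append(996)` → a = {'x': [4, 6, 996], 'y': [3, 6]}; b = {'x': [4, 6, 996], 'y': [3, 6], 'z': [5, 3]}
`print(a)` → prints {'x': [4, 6, 996], 'y': [3, 6]}
`print(b)` → prints {'x': [4, 6, 996], 'y': [3, 6], 'z': [5, 3]}

Answer:
{'x': [4, 6, 996], 'y': [3, 6]}
{'x': [4, 6, 996], 'y': [3, 6], 'z': [5, 3]}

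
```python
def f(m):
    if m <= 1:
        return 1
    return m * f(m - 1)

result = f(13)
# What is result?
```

f(13) = 13 * 12 * 11 * 10 * 9 * 8 * 7 * 6 * 5 * 4 * 3 * 2 * 1 = 6227020800

Answer: 6227020800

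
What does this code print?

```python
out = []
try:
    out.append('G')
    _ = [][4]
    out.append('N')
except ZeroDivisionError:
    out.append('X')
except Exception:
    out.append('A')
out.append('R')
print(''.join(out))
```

Execution trace: 'G' (try body) → 'A' (except Exception) → 'R' (after the try/except). Output: GAR

Answer: GAR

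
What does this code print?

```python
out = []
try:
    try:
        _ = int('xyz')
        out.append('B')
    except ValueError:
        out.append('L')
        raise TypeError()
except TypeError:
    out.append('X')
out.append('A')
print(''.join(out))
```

Execution trace: 'L' (except ValueError) → 'X' (outer except TypeError) → 'A' (after the try/except). Output: LXA

Answer: LXA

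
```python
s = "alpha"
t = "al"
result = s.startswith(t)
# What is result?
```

Trace:
`s = "alpha"` → s = 'alpha'
`t = "al"` → t = 'al'
`result = s.startswith(t)` → result = True
So result = True

Answer: True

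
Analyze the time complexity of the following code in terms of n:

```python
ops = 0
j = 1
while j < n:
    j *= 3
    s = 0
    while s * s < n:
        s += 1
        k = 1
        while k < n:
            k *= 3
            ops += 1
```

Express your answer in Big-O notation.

Each loop level contributes: log n × √n × log n. Multiplying the contributions gives O(√n log² n).

Answer: O(√n log² n)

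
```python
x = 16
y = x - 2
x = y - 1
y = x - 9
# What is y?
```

Trace:
`x = 16` → x = 16
`y = x - 2` → y = 14
`x = y - 1` → x = 13
`y = x - 9` → y = 4
So y = 4

Answer: 4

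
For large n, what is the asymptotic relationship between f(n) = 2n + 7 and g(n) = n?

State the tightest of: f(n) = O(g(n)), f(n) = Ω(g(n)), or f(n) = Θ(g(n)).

2n + 7 vs n: f(n) = Θ(g(n)) — they are asymptotically equivalent (constant factors don't affect Θ).

Answer: f(n) = Θ(g(n)) — they are asymptotically equivalent (constant factors don't affect Θ).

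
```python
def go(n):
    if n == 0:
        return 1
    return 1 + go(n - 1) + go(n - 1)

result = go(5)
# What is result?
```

go(n) = 1 + 2·go(n-1), go(0)=1. Closed form: (1+1)·2^5 - 1 = 63.

Answer: 63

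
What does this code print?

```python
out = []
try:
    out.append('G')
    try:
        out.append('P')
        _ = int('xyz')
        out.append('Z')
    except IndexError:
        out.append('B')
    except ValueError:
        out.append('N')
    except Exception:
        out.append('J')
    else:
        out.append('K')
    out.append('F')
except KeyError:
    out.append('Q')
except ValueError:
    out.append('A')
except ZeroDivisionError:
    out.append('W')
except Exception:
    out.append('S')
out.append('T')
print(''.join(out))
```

Execution trace: 'G' (try body) → 'P' (inner try body) → 'N' (inner except ValueError) → 'F' (try body, no exception) → 'T' (after the try/except). Output: GPNFT

Answer: GPNFT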